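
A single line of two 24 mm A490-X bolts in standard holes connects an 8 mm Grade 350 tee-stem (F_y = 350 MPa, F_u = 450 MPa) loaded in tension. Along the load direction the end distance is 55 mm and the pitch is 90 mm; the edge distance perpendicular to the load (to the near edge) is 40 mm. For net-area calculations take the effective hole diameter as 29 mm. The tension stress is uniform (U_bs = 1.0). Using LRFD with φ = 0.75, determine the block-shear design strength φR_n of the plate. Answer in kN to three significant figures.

233 kN

Shear plane L_v = 55 + 1·90 = 145 mm; A_gv = 145 × 8 = 1160 mm².
A_nv = (145 − 1.5·29) × 8 = 812 mm².
A_nt = (40 − 0.5·29) × 8 = 204 mm².
0.6 F_u A_nv = 219.2 kN; 0.6 F_y A_gv = 243.6 kN → shear rupture governs the shear term.
R_n = 219.2 + 1.0 × 450 × 204 / 1000 = 311 kN.
Design strength φR_n = 0.75 × 311 = 233 kN.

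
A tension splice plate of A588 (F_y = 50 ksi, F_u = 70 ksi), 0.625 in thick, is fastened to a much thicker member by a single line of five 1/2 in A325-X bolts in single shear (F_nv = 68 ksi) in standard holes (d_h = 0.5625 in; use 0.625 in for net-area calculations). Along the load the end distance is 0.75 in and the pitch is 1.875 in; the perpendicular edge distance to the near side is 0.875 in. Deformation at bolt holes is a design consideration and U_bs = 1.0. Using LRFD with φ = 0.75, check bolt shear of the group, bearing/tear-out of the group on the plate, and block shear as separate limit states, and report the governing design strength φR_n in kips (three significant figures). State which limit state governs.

Bolt shear: A_b = π·0.5²/4 = 0.1963 in²; R_n = 68 × 0.1963 × 5 × 1 = 66.76 kips → 0.75 × 66.76 = 50.1 kips.
Bearing: edge l_c = 0.4688, r_n = 24.61 kips; interior l_c = 1.312, r_n = 52.5 kips; R_n = 24.61 + 4·52.5 = 234.6 kips → 176 kips.
Block shear: A_gv = 5.156, A_nv = 3.398, A_nt = 0.3516 in²; R_n = min(0.6F_uA_nv, 0.6F_yA_gv) + U_bs·F_u·A_nt = 167.3 kips → 126 kips.
Bolt shear governs: 50.1 kips.

50.1 kips (bolt shear governs)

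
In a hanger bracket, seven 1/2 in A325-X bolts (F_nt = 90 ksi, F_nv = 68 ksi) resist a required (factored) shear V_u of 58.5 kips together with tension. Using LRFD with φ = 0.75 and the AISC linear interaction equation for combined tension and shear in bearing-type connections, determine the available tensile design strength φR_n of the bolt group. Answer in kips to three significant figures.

A_b = π·0.5²/4 = 0.1963 in²; f_rv = 58.5 / (7 × 0.1963) = 42.56 ksi.
F'_nt = 1.3 F_nt − (F_nt / φF_nv) f_rv = 1.3·90 − (90/(0.75·68))·42.56 = 41.89 ksi, capped at F_nt → F'_nt = 41.89 ksi.
R_n = F'_nt · A_b · n = 41.89 × 0.1963 × 7 = 57.57 kips.
Design strength φR_n = 0.75 × 57.57 = 43.2 kips.

43.2 kips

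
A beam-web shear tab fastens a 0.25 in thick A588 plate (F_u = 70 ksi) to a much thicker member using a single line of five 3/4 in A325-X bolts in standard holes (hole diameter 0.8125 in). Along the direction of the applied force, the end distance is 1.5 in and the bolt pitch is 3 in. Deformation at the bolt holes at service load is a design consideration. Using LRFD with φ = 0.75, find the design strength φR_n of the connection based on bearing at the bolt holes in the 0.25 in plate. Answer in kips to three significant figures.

112 kips

Per bolt r_n = 1.2 l_c t F_u ≤ 2.4 d t F_u; upper limit = 2.4 × 0.75 × 0.25 × 70 = 31.5 kips.
Edge bolt: l_c = 1.5 − 0.8125/2 = 1.094 in → 1.2 × 1.094 × 0.25 × 70 = 22.97 → r_n = 22.97 kips.
Interior bolts: l_c = 3 − 0.8125 = 2.188 in → 1.2 × 2.188 × 0.25 × 70 = 45.94 → r_n = 31.5 kips.
R_n = 1 × 22.97 + 4 × 31.5 = 149 kips.
Design strength φR_n = 0.75 × 149 = 112 kips.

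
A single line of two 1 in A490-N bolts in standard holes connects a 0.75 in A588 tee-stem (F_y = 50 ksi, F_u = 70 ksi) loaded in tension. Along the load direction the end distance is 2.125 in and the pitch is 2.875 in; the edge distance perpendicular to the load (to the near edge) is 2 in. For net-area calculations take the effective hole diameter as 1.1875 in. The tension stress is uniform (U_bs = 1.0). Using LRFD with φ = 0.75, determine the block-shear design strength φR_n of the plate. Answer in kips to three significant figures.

131 kips

Shear plane L_v = 2.125 + 1·2.875 = 5 in; A_gv = 5 × 0.75 = 3.75 in².
A_nv = (5 − 1.5·1.1875) × 0.75 = 2.414 in².
A_nt = (2 − 0.5·1.1875) × 0.75 = 1.055 in².
0.6 F_u A_nv = 101.4 kips; 0.6 F_y A_gv = 112.5 kips → shear rupture governs the shear term.
R_n = 101.4 + 1.0 × 70 × 1.055 = 175.2 kips.
Design strength φR_n = 0.75 × 175.2 = 131 kips.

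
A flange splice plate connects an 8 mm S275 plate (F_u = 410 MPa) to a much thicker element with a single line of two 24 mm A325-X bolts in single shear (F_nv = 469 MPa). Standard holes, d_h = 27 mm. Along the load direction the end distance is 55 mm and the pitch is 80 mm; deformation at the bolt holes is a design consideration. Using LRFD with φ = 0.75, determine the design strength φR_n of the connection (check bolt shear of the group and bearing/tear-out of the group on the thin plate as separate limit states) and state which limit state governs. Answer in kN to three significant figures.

Bolt shear: A_b = π·24²/4 = 452.4 mm²; R_n = 469 × 452.4 × 2 × 1 / 1000 = 424.3 kN → 0.75 × 424.3 = 318 kN.
Bearing (1.2 l_c t F_u ≤ 2.4 d t F_u): upper limit = 2.4·24·8·410 / 1000 = 188.9 kN.
  Edge l_c = 55 − 27/2 = 41.5 → r_n = 163.3 kN; interior l_c = 80 − 27 = 53 → r_n = 188.9 kN.
  R_n,bearing = 1·163.3 + 1·188.9 = 352.3 kN → 0.75 × 352.3 = 264 kN.
Bearing governs: 264 kN.

264 kN (bearing governs)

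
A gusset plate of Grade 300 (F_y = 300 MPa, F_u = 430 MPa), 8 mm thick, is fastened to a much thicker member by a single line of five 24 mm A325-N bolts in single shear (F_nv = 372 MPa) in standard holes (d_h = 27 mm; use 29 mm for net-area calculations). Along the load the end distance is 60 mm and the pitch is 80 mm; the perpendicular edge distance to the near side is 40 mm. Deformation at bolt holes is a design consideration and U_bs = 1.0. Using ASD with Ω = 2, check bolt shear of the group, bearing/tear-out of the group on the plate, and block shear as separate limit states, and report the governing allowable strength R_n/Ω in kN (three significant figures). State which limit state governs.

Bolt shear: A_b = π·24²/4 = 452.4 mm²; R_n = 372 × 452.4 × 5 × 1 / 1000 = 841.4 kN → 841.4 / 2 = 421 kN.
Bearing: edge l_c = 46.5, r_n = 192 kN; interior l_c = 53, r_n = 198.1 kN; R_n = 192 + 4·198.1 = 984.5 kN → 492 kN.
Block shear: A_gv = 3040, A_nv = 1996, A_nt = 204 mm²; R_n = min(0.6F_uA_nv, 0.6F_yA_gv) + U_bs·F_u·A_nt = 602.7 kN → 301 kN.
Block shear governs: 301 kN.

301 kN (block shear governs)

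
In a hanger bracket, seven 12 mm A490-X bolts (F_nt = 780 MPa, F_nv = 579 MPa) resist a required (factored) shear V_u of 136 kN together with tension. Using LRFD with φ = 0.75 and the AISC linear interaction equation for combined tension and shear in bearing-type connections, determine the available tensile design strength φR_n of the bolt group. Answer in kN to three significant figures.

A_b = π·12²/4 = 113.1 mm²; f_rv = 136 × 1000 / (7 × 113.1) = 171.8 MPa.
F'_nt = 1.3 F_nt − (F_nt / φF_nv) f_rv = 1.3·780 − (780/(0.75·579))·171.8 = 705.4 MPa, capped at F_nt → F'_nt = 705.4 MPa.
R_n = F'_nt · A_b · n = 705.4 × 113.1 × 7 / 1000 = 558.5 kN.
Design strength φR_n = 0.75 × 558.5 = 419 kN.

419 kN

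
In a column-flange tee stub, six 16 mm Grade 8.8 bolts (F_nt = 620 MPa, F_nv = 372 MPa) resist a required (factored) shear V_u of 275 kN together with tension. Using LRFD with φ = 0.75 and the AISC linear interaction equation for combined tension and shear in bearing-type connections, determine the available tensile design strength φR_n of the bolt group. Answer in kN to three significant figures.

A_b = π·16²/4 = 201.1 mm²; f_rv = 275 × 1000 / (6 × 201.1) = 228 MPa.
F'_nt = 1.3 F_nt − (F_nt / φF_nv) f_rv = 1.3·620 − (620/(0.75·372))·228 = 299.4 MPa, capped at F_nt → F'_nt = 299.4 MPa.
R_n = F'_nt · A_b · n = 299.4 × 201.1 × 6 / 1000 = 361.2 kN.
Design strength φR_n = 0.75 × 361.2 = 271 kN.

271 kN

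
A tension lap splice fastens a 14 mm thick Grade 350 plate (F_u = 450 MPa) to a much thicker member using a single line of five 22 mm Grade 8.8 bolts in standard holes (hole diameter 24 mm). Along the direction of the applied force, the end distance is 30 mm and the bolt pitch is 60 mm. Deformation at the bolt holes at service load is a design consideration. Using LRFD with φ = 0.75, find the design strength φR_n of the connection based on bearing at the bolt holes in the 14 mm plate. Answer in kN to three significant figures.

Per bolt r_n = 1.2 l_c t F_u ≤ 2.4 d t F_u; upper limit = 2.4 × 22 × 14 × 450 / 1000 = 332.6 kN.
Edge bolt: l_c = 30 − 24/2 = 18 mm → 1.2 × 18 × 14 × 450 / 1000 = 136.1 → r_n = 136.1 kN.
Interior bolts: l_c = 60 − 24 = 36 mm → 1.2 × 36 × 14 × 450 / 1000 = 272.2 → r_n = 272.2 kN.
R_n = 1 × 136.1 + 4 × 272.2 = 1225 kN.
Design strength φR_n = 0.75 × 1225 = 919 kN.

919 kN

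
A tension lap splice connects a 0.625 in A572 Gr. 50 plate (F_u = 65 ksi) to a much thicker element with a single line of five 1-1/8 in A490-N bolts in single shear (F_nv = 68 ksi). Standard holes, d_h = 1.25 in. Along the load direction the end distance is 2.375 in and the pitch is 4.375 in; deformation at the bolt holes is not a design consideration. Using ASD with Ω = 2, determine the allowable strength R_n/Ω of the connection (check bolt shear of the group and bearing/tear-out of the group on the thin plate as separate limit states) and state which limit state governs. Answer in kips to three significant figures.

Bolt shear: A_b = π·1.125²/4 = 0.994 in²; R_n = 68 × 0.994 × 5 × 1 = 338 kips → 338 / 2 = 169 kips.
Bearing (1.5 l_c t F_u ≤ 3.0 d t F_u): upper limit = 3.0·1.125·0.625·65 = 137.1 kips.
  Edge l_c = 2.375 − 1.25/2 = 1.75 → r_n = 106.6 kips; interior l_c = 4.375 − 1.25 = 3.125 → r_n = 137.1 kips.
  R_n,bearing = 1·106.6 + 4·137.1 = 655.1 kips → 655.1 / 2 = 328 kips.
Bolt shear governs: 169 kips.

169 kips (bolt shear governs)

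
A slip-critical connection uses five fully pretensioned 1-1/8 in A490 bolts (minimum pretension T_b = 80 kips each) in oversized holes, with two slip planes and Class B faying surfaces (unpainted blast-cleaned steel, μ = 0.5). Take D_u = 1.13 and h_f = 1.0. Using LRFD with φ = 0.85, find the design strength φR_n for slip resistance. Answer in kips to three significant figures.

384 kips

R_n = μ · D_u · h_f · T_b · n_s · n_b = 0.5 × 1.13 × 1.0 × 80 × 2 × 5 = 452 kips.
Design strength φR_n = 0.85 × 452 = 384 kips.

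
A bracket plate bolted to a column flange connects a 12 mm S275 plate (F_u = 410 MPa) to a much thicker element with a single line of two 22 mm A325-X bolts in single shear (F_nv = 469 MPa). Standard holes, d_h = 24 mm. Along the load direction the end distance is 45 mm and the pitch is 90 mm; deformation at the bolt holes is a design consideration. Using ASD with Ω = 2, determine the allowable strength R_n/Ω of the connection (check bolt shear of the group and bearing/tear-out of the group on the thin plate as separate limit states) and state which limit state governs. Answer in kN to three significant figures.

178 kN (bolt shear governs)

Bolt shear: A_b = π·22²/4 = 380.1 mm²; R_n = 469 × 380.1 × 2 × 1 / 1000 = 356.6 kN → 356.6 / 2 = 178 kN.
Bearing (1.2 l_c t F_u ≤ 2.4 d t F_u): upper limit = 2.4·22·12·410 / 1000 = 259.8 kN.
  Edge l_c = 45 − 24/2 = 33 → r_n = 194.8 kN; interior l_c = 90 − 24 = 66 → r_n = 259.8 kN.
  R_n,bearing = 1·194.8 + 1·259.8 = 454.6 kN → 454.6 / 2 = 227 kN.
Bolt shear governs: 178 kN.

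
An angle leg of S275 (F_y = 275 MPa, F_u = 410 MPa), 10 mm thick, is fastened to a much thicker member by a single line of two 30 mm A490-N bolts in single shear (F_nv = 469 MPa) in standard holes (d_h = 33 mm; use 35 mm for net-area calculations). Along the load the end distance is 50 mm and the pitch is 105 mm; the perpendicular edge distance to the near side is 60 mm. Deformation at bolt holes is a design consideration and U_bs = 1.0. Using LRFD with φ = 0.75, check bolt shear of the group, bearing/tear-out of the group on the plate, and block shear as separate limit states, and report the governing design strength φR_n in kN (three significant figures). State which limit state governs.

320 kN (block shear governs)

Bolt shear: A_b = π·30²/4 = 706.9 mm²; R_n = 469 × 706.9 × 2 × 1 / 1000 = 663 kN → 0.75 × 663 = 497 kN.
Bearing: edge l_c = 33.5, r_n = 164.8 kN; interior l_c = 72, r_n = 295.2 kN; R_n = 164.8 + 1·295.2 = 460 kN → 345 kN.
Block shear: A_gv = 1550, A_nv = 1025, A_nt = 425 mm²; R_n = min(0.6F_uA_nv, 0.6F_yA_gv) + U_bs·F_u·A_nt = 426.4 kN → 320 kN.
Block shear governs: 320 kN.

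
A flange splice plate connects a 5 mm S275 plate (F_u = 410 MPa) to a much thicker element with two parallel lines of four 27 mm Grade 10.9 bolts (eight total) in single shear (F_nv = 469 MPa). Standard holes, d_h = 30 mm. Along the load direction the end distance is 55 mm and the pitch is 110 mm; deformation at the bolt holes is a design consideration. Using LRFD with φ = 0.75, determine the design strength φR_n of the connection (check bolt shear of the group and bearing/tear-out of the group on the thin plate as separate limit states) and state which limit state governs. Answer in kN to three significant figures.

Bolt shear: A_b = π·27²/4 = 572.6 mm²; R_n = 469 × 572.6 × 8 × 1 / 1000 = 2148 kN → 0.75 × 2148 = 1610 kN.
Bearing (1.2 l_c t F_u ≤ 2.4 d t F_u): upper limit = 2.4·27·5·410 / 1000 = 132.8 kN.
  Edge l_c = 55 − 30/2 = 40 → r_n = 98.4 kN; interior l_c = 110 − 30 = 80 → r_n = 132.8 kN.
  R_n,bearing = 2·98.4 + 6·132.8 = 993.8 kN → 0.75 × 993.8 = 745 kN.
Bearing governs: 745 kN.

745 kN (bearing governs)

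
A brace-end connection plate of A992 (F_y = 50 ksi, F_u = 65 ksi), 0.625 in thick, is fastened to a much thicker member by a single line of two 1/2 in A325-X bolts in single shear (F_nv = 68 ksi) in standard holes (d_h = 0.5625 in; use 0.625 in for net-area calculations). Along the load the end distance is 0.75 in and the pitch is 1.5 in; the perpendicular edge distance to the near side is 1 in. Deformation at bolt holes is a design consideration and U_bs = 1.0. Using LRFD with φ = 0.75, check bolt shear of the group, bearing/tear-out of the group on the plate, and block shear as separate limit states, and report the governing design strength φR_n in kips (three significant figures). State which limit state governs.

Bolt shear: A_b = π·0.5²/4 = 0.1963 in²; R_n = 68 × 0.1963 × 2 × 1 = 26.7 kips → 0.75 × 26.7 = 20 kips.
Bearing: edge l_c = 0.4688, r_n = 22.85 kips; interior l_c = 0.9375, r_n = 45.7 kips; R_n = 22.85 + 1·45.7 = 68.55 kips → 51.4 kips.
Block shear: A_gv = 1.406, A_nv = 0.8203, A_nt = 0.4297 in²; R_n = min(0.6F_uA_nv, 0.6F_yA_gv) + U_bs·F_u·A_nt = 59.92 kips → 44.9 kips.
Bolt shear governs: 20 kips.

20 kips (bolt shear governs)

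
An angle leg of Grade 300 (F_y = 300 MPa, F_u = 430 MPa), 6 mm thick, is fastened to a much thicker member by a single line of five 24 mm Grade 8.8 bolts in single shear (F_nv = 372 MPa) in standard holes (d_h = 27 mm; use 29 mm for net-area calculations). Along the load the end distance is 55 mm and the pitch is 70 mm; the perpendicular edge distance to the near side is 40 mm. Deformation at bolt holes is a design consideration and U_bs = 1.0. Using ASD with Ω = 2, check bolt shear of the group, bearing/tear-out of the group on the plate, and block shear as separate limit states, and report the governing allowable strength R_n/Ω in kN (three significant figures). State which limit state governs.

191 kN (block shear governs)

Bolt shear: A_b = π·24²/4 = 452.4 mm²; R_n = 372 × 452.4 × 5 × 1 / 1000 = 841.4 kN → 841.4 / 2 = 421 kN.
Bearing: edge l_c = 41.5, r_n = 128.5 kN; interior l_c = 43, r_n = 133.1 kN; R_n = 128.5 + 4·133.1 = 661 kN → 330 kN.
Block shear: A_gv = 2010, A_nv = 1227, A_nt = 153 mm²; R_n = min(0.6F_uA_nv, 0.6F_yA_gv) + U_bs·F_u·A_nt = 382.4 kN → 191 kN.
Block shear governs: 191 kN.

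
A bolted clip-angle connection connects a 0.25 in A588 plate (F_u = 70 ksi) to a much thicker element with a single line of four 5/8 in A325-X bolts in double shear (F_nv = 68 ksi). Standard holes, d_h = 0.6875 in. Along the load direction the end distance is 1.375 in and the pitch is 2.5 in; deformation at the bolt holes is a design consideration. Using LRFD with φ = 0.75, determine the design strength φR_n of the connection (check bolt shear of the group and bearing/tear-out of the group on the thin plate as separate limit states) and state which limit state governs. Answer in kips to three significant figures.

Bolt shear: A_b = π·0.625²/4 = 0.3068 in²; R_n = 68 × 0.3068 × 4 × 2 = 166.9 kips → 0.75 × 166.9 = 125 kips.
Bearing (1.2 l_c t F_u ≤ 2.4 d t F_u): upper limit = 2.4·0.625·0.25·70 = 26.25 kips.
  Edge l_c = 1.375 − 0.6875/2 = 1.031 → r_n = 21.66 kips; interior l_c = 2.5 − 0.6875 = 1.812 → r_n = 26.25 kips.
  R_n,bearing = 1·21.66 + 3·26.25 = 100.4 kips → 0.75 × 100.4 = 75.3 kips.
Bearing governs: 75.3 kips.

75.3 kips (bearing governs)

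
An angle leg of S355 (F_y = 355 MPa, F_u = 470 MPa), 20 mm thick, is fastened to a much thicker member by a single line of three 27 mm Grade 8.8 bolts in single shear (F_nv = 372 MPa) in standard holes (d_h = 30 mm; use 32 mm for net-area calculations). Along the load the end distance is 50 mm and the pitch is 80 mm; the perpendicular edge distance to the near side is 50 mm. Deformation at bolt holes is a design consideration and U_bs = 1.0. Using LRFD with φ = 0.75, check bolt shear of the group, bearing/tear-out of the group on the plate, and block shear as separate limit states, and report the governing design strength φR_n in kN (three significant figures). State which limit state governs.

Bolt shear: A_b = π·27²/4 = 572.6 mm²; R_n = 372 × 572.6 × 3 × 1 / 1000 = 639 kN → 0.75 × 639 = 479 kN.
Bearing: edge l_c = 35, r_n = 394.8 kN; interior l_c = 50, r_n = 564 kN; R_n = 394.8 + 2·564 = 1523 kN → 1140 kN.
Block shear: A_gv = 4200, A_nv = 2600, A_nt = 680 mm²; R_n = min(0.6F_uA_nv, 0.6F_yA_gv) + U_bs·F_u·A_nt = 1053 kN → 790 kN.
Bolt shear governs: 479 kN.

479 kN (bolt shear governs)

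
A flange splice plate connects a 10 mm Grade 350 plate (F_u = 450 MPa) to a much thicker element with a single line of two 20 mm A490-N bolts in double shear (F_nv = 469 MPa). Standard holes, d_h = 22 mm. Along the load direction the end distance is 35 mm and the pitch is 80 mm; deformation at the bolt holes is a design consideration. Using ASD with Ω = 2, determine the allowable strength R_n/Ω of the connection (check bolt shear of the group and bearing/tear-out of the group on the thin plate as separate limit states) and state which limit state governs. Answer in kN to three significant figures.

Bolt shear: A_b = π·20²/4 = 314.2 mm²; R_n = 469 × 314.2 × 2 × 2 / 1000 = 589.4 kN → 589.4 / 2 = 295 kN.
Bearing (1.2 l_c t F_u ≤ 2.4 d t F_u): upper limit = 2.4·20·10·450 / 1000 = 216 kN.
  Edge l_c = 35 − 22/2 = 24 → r_n = 129.6 kN; interior l_c = 80 − 22 = 58 → r_n = 216 kN.
  R_n,bearing = 1·129.6 + 1·216 = 345.6 kN → 345.6 / 2 = 173 kN.
Bearing governs: 173 kN.

173 kN (bearing governs)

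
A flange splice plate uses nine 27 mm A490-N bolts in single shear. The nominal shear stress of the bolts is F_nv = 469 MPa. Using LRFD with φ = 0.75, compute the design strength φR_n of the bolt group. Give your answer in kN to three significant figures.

A_b = π × 27² / 4 = 572.6 mm².
R_n = F_nv · A_b · n · n_s = 469 × 572.6 × 9 × 1 / 1000 = 2417 kN.
Design strength φR_n = 0.75 × 2417 = 1810 kN.

1810 kN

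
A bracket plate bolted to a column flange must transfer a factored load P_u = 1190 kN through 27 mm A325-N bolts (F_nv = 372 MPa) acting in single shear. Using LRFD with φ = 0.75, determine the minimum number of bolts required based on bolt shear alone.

A_b = π·27²/4 = 572.6 mm².
Per-bolt design strength φR_n = 0.75 × 372 × 572.6 × 1 / 1000 = 159.7 kN.
n ≥ 1190 / 159.7 = 7.449 → use 8 bolts.

8 bolts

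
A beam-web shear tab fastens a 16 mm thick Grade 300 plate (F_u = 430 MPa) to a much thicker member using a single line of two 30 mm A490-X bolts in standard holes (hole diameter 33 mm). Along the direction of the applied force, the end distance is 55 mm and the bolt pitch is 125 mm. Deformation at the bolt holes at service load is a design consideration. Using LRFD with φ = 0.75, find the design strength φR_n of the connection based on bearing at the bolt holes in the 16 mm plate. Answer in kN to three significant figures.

610 kN

Per bolt r_n = 1.2 l_c t F_u ≤ 2.4 d t F_u; upper limit = 2.4 × 30 × 16 × 430 / 1000 = 495.4 kN.
Edge bolt: l_c = 55 − 33/2 = 38.5 mm → 1.2 × 38.5 × 16 × 430 / 1000 = 317.9 → r_n = 317.9 kN.
Interior bolts: l_c = 125 − 33 = 92 mm → 1.2 × 92 × 16 × 430 / 1000 = 759.6 → r_n = 495.4 kN.
R_n = 1 × 317.9 + 1 × 495.4 = 813.2 kN.
Design strength φR_n = 0.75 × 813.2 = 610 kN.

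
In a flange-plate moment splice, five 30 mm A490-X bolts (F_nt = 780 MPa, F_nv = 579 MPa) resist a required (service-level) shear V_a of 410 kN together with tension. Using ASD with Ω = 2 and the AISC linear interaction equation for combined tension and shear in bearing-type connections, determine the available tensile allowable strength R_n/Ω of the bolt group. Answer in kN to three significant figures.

1240 kN

A_b = π·30²/4 = 706.9 mm²; f_rv = 410 × 1000 / (5 × 706.9) = 116 MPa.
F'_nt = 1.3 F_nt − (Ω F_nt / F_nv) f_rv = 1.3·780 − (2·780/579)·116 = 701.4 MPa, capped at F_nt → F'_nt = 701.4 MPa.
R_n = F'_nt · A_b · n = 701.4 × 706.9 × 5 / 1000 = 2479 kN.
Allowable strength R_n/Ω = 2479 / 2 = 1240 kN.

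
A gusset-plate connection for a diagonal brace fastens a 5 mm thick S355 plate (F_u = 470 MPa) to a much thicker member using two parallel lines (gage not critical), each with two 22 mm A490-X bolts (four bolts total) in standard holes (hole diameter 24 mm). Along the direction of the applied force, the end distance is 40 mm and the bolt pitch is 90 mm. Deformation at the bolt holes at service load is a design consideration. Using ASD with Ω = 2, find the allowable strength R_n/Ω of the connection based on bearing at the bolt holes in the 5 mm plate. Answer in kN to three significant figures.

203 kN

Per bolt r_n = 1.2 l_c t F_u ≤ 2.4 d t F_u; upper limit = 2.4 × 22 × 5 × 470 / 1000 = 124.1 kN.
Edge bolt: l_c = 40 − 24/2 = 28 mm → 1.2 × 28 × 5 × 470 / 1000 = 78.96 → r_n = 78.96 kN.
Interior bolts: l_c = 90 − 24 = 66 mm → 1.2 × 66 × 5 × 470 / 1000 = 186.1 → r_n = 124.1 kN.
R_n = 2 × 78.96 + 2 × 124.1 = 406.1 kN.
Allowable strength R_n/Ω = 406.1 / 2 = 203 kN.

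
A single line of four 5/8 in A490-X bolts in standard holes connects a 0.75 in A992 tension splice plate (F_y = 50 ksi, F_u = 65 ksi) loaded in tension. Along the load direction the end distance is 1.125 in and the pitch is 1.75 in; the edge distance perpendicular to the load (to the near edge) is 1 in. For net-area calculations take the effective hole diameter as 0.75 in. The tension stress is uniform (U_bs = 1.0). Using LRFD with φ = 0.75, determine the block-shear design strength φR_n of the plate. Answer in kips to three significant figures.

105 kips

Shear plane L_v = 1.125 + 3·1.75 = 6.375 in; A_gv = 6.375 × 0.75 = 4.781 in².
A_nv = (6.375 − 3.5·0.75) × 0.75 = 2.812 in².
A_nt = (1 − 0.5·0.75) × 0.75 = 0.4688 in².
0.6 F_u A_nv = 109.7 kips; 0.6 F_y A_gv = 143.4 kips → shear rupture governs the shear term.
R_n = 109.7 + 1.0 × 65 × 0.4688 = 140.2 kips.
Design strength φR_n = 0.75 × 140.2 = 105 kips.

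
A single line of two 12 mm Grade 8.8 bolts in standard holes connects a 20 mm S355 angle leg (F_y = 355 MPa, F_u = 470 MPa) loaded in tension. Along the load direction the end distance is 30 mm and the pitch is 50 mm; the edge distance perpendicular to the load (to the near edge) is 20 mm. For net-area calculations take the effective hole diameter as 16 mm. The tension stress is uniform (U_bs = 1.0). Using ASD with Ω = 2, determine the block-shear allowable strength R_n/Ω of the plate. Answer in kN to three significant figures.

214 kN

Shear plane L_v = 30 + 1·50 = 80 mm; A_gv = 80 × 20 = 1600 mm².
A_nv = (80 − 1.5·16) × 20 = 1120 mm².
A_nt = (20 − 0.5·16) × 20 = 240 mm².
0.6 F_u A_nv = 315.8 kN; 0.6 F_y A_gv = 340.8 kN → shear rupture governs the shear term.
R_n = 315.8 + 1.0 × 470 × 240 / 1000 = 428.6 kN.
Allowable strength R_n/Ω = 428.6 / 2 = 214 kN.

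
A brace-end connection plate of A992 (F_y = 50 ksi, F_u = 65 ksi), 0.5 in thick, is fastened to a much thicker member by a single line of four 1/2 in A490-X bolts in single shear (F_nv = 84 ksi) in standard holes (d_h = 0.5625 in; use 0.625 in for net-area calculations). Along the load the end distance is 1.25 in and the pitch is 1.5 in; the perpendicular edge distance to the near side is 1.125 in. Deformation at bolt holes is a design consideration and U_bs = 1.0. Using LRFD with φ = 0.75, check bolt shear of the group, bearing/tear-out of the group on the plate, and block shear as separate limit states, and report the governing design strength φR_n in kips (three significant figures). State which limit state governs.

49.5 kips (bolt shear governs)

Bolt shear: A_b = π·0.5²/4 = 0.1963 in²; R_n = 84 × 0.1963 × 4 × 1 = 65.97 kips → 0.75 × 65.97 = 49.5 kips.
Bearing: edge l_c = 0.9688, r_n = 37.78 kips; interior l_c = 0.9375, r_n = 36.56 kips; R_n = 37.78 + 3·36.56 = 147.5 kips → 111 kips.
Block shear: A_gv = 2.875, A_nv = 1.781, A_nt = 0.4062 in²; R_n = min(0.6F_uA_nv, 0.6F_yA_gv) + U_bs·F_u·A_nt = 95.88 kips → 71.9 kips.
Bolt shear governs: 49.5 kips.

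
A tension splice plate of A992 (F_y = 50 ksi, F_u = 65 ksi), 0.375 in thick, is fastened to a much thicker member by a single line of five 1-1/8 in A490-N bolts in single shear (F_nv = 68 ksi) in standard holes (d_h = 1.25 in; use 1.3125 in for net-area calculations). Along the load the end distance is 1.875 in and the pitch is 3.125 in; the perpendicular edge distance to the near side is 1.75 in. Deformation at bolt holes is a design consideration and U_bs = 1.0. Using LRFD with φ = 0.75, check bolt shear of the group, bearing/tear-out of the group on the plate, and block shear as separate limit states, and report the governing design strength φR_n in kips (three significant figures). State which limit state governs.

Bolt shear: A_b = π·1.125²/4 = 0.994 in²; R_n = 68 × 0.994 × 5 × 1 = 338 kips → 0.75 × 338 = 253 kips.
Bearing: edge l_c = 1.25, r_n = 36.56 kips; interior l_c = 1.875, r_n = 54.84 kips; R_n = 36.56 + 4·54.84 = 255.9 kips → 192 kips.
Block shear: A_gv = 5.391, A_nv = 3.176, A_nt = 0.4102 in²; R_n = min(0.6F_uA_nv, 0.6F_yA_gv) + U_bs·F_u·A_nt = 150.5 kips → 113 kips.
Block shear governs: 113 kips.

113 kips (block shear governs)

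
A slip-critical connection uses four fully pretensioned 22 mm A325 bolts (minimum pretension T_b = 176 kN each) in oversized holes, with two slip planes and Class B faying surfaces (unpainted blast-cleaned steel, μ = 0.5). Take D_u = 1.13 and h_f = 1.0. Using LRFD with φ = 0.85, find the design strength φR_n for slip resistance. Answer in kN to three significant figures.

676 kN

R_n = μ · D_u · h_f · T_b · n_s · n_b = 0.5 × 1.13 × 1.0 × 176 × 2 × 4 = 795.5 kN.
Design strength φR_n = 0.85 × 795.5 = 676 kN.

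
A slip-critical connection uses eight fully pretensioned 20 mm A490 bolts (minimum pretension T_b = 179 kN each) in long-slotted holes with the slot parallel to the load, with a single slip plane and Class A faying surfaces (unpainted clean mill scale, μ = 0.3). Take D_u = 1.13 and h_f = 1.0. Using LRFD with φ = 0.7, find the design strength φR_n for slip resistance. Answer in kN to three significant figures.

R_n = μ · D_u · h_f · T_b · n_s · n_b = 0.3 × 1.13 × 1.0 × 179 × 1 × 8 = 485.4 kN.
Design strength φR_n = 0.7 × 485.4 = 340 kN.

340 kN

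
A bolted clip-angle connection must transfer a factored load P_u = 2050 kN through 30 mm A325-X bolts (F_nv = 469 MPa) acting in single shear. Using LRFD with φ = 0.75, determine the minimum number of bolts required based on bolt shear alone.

A_b = π·30²/4 = 706.9 mm².
Per-bolt design strength φR_n = 0.75 × 469 × 706.9 × 1 / 1000 = 248.6 kN.
n ≥ 2050 / 248.6 = 8.245 → use 9 bolts.

9 bolts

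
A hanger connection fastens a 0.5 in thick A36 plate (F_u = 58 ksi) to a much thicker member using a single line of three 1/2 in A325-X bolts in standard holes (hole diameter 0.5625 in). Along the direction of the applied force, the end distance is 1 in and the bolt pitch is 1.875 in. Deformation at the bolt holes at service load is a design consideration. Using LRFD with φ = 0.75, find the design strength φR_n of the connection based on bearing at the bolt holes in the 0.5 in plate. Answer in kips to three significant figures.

71 kips

Per bolt r_n = 1.2 l_c t F_u ≤ 2.4 d t F_u; upper limit = 2.4 × 0.5 × 0.5 × 58 = 34.8 kips.
Edge bolt: l_c = 1 − 0.5625/2 = 0.7188 in → 1.2 × 0.7188 × 0.5 × 58 = 25.01 → r_n = 25.01 kips.
Interior bolts: l_c = 1.875 − 0.5625 = 1.312 in → 1.2 × 1.312 × 0.5 × 58 = 45.67 → r_n = 34.8 kips.
R_n = 1 × 25.01 + 2 × 34.8 = 94.61 kips.
Design strength φR_n = 0.75 × 94.61 = 71 kips.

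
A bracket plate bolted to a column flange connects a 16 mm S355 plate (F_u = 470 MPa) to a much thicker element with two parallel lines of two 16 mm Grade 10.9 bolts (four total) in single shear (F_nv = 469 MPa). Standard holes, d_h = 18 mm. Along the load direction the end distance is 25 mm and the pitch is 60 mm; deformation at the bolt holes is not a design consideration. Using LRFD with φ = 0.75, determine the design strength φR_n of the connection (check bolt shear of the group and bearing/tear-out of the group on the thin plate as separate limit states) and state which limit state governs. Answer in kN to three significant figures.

Bolt shear: A_b = π·16²/4 = 201.1 mm²; R_n = 469 × 201.1 × 4 × 1 / 1000 = 377.2 kN → 0.75 × 377.2 = 283 kN.
Bearing (1.5 l_c t F_u ≤ 3.0 d t F_u): upper limit = 3.0·16·16·470 / 1000 = 361 kN.
  Edge l_c = 25 − 18/2 = 16 → r_n = 180.5 kN; interior l_c = 60 − 18 = 42 → r_n = 361 kN.
  R_n,bearing = 2·180.5 + 2·361 = 1083 kN → 0.75 × 1083 = 812 kN.
Bolt shear governs: 283 kN.

283 kN (bolt shear governs)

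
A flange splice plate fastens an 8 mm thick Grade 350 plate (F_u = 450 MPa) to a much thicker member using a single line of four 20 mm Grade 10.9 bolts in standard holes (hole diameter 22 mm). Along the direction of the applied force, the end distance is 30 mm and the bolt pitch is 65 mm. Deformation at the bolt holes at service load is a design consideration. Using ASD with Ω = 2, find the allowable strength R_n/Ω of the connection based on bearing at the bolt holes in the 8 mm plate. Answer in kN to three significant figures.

300 kN

Per bolt r_n = 1.2 l_c t F_u ≤ 2.4 d t F_u; upper limit = 2.4 × 20 × 8 × 450 / 1000 = 172.8 kN.
Edge bolt: l_c = 30 − 22/2 = 19 mm → 1.2 × 19 × 8 × 450 / 1000 = 82.08 → r_n = 82.08 kN.
Interior bolts: l_c = 65 − 22 = 43 mm → 1.2 × 43 × 8 × 450 / 1000 = 185.8 → r_n = 172.8 kN.
R_n = 1 × 82.08 + 3 × 172.8 = 600.5 kN.
Allowable strength R_n/Ω = 600.5 / 2 = 300 kN.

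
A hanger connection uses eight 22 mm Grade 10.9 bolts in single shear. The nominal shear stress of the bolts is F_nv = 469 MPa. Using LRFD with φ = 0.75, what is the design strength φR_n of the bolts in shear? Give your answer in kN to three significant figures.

1070 kN

A_b = π × 22² / 4 = 380.1 mm².
R_n = F_nv · A_b · n · n_s = 469 × 380.1 × 8 × 1 / 1000 = 1426 kN.
Design strength φR_n = 0.75 × 1426 = 1070 kN.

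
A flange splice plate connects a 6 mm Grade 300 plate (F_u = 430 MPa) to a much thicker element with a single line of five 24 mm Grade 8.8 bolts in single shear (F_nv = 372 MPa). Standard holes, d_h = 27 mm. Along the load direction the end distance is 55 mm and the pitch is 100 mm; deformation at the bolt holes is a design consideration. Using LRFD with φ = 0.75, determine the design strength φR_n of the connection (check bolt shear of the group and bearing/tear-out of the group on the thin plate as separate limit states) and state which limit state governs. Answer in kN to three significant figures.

Bolt shear: A_b = π·24²/4 = 452.4 mm²; R_n = 372 × 452.4 × 5 × 1 / 1000 = 841.4 kN → 0.75 × 841.4 = 631 kN.
Bearing (1.2 l_c t F_u ≤ 2.4 d t F_u): upper limit = 2.4·24·6·430 / 1000 = 148.6 kN.
  Edge l_c = 55 − 27/2 = 41.5 → r_n = 128.5 kN; interior l_c = 100 − 27 = 73 → r_n = 148.6 kN.
  R_n,bearing = 1·128.5 + 4·148.6 = 722.9 kN → 0.75 × 722.9 = 542 kN.
Bearing governs: 542 kN.

542 kN (bearing governs)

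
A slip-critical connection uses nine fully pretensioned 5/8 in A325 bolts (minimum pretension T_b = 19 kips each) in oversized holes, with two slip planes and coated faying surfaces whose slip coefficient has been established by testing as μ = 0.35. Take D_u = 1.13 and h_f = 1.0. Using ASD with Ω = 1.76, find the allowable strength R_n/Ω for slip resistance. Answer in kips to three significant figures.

76.9 kips

R_n = μ · D_u · h_f · T_b · n_s · n_b = 0.35 × 1.13 × 1.0 × 19 × 2 × 9 = 135.3 kips.
Allowable strength R_n/Ω = 135.3 / 1.76 = 76.9 kips.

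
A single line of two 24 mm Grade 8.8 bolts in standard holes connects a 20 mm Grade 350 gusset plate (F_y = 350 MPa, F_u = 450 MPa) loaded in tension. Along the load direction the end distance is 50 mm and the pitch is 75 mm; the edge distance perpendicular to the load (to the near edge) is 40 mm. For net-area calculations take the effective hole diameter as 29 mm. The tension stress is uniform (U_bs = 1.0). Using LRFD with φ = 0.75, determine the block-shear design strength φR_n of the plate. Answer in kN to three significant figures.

502 kN

Shear plane L_v = 50 + 1·75 = 125 mm; A_gv = 125 × 20 = 2500 mm².
A_nv = (125 − 1.5·29) × 20 = 1630 mm².
A_nt = (40 − 0.5·29) × 20 = 510 mm².
0.6 F_u A_nv = 440.1 kN; 0.6 F_y A_gv = 525 kN → shear rupture governs the shear term.
R_n = 440.1 + 1.0 × 450 × 510 / 1000 = 669.6 kN.
Design strength φR_n = 0.75 × 669.6 = 502 kN.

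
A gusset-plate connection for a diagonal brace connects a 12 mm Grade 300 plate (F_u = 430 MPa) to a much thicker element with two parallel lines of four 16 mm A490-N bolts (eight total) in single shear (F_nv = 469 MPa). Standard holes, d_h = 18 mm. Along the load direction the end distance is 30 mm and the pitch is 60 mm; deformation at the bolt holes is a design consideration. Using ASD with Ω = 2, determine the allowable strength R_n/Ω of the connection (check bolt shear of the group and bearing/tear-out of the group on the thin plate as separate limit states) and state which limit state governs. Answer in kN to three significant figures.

377 kN (bolt shear governs)

Bolt shear: A_b = π·16²/4 = 201.1 mm²; R_n = 469 × 201.1 × 8 × 1 / 1000 = 754.4 kN → 754.4 / 2 = 377 kN.
Bearing (1.2 l_c t F_u ≤ 2.4 d t F_u): upper limit = 2.4·16·12·430 / 1000 = 198.1 kN.
  Edge l_c = 30 − 18/2 = 21 → r_n = 130 kN; interior l_c = 60 − 18 = 42 → r_n = 198.1 kN.
  R_n,bearing = 2·130 + 6·198.1 = 1449 kN → 1449 / 2 = 724 kN.
Bolt shear governs: 377 kN.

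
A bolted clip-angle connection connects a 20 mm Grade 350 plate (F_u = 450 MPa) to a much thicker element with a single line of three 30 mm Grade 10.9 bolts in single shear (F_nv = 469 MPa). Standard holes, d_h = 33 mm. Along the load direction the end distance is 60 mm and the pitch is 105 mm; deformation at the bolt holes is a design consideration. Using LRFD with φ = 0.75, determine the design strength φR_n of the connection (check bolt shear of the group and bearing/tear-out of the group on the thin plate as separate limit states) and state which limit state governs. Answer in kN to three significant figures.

Bolt shear: A_b = π·30²/4 = 706.9 mm²; R_n = 469 × 706.9 × 3 × 1 / 1000 = 994.5 kN → 0.75 × 994.5 = 746 kN.
Bearing (1.2 l_c t F_u ≤ 2.4 d t F_u): upper limit = 2.4·30·20·450 / 1000 = 648 kN.
  Edge l_c = 60 − 33/2 = 43.5 → r_n = 469.8 kN; interior l_c = 105 − 33 = 72 → r_n = 648 kN.
  R_n,bearing = 1·469.8 + 2·648 = 1766 kN → 0.75 × 1766 = 1320 kN.
Bolt shear governs: 746 kN.

746 kN (bolt shear governs)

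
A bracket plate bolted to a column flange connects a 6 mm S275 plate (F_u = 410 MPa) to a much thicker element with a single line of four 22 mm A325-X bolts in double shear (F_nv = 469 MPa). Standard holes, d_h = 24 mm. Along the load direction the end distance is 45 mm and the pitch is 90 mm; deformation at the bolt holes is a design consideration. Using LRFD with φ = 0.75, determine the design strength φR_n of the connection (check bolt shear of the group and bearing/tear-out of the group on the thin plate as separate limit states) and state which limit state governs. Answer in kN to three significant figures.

365 kN (bearing governs)

Bolt shear: A_b = π·22²/4 = 380.1 mm²; R_n = 469 × 380.1 × 4 × 2 / 1000 = 1426 kN → 0.75 × 1426 = 1070 kN.
Bearing (1.2 l_c t F_u ≤ 2.4 d t F_u): upper limit = 2.4·22·6·410 / 1000 = 129.9 kN.
  Edge l_c = 45 − 24/2 = 33 → r_n = 97.42 kN; interior l_c = 90 − 24 = 66 → r_n = 129.9 kN.
  R_n,bearing = 1·97.42 + 3·129.9 = 487.1 kN → 0.75 × 487.1 = 365 kN.
Bearing governs: 365 kN.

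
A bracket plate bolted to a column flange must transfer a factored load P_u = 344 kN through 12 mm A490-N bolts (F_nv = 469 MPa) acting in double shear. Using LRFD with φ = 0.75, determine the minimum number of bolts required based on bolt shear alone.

5 bolts

A_b = π·12²/4 = 113.1 mm².
Per-bolt design strength φR_n = 0.75 × 469 × 113.1 × 2 / 1000 = 79.56 kN.
n ≥ 344 / 79.56 = 4.324 → use 5 bolts.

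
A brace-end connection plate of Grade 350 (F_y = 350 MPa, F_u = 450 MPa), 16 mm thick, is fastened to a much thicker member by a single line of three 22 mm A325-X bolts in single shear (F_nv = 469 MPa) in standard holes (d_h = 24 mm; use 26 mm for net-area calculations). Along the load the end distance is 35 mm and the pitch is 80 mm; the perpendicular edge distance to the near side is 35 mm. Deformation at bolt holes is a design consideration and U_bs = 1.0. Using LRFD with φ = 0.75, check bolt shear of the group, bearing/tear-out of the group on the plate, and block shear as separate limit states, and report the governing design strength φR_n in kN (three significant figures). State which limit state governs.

Bolt shear: A_b = π·22²/4 = 380.1 mm²; R_n = 469 × 380.1 × 3 × 1 / 1000 = 534.8 kN → 0.75 × 534.8 = 401 kN.
Bearing: edge l_c = 23, r_n = 198.7 kN; interior l_c = 56, r_n = 380.2 kN; R_n = 198.7 + 2·380.2 = 959 kN → 719 kN.
Block shear: A_gv = 3120, A_nv = 2080, A_nt = 352 mm²; R_n = min(0.6F_uA_nv, 0.6F_yA_gv) + U_bs·F_u·A_nt = 720 kN → 540 kN.
Bolt shear governs: 401 kN.

401 kN (bolt shear governs)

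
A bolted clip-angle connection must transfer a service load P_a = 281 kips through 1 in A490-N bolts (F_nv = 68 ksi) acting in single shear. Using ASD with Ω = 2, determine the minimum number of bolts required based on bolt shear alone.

A_b = π·1²/4 = 0.7854 in².
Per-bolt allowable strength R_n/Ω = 68 × 0.7854 × 1 / 2 = 26.7 kips.
n ≥ 281 / 26.7 = 10.52 → use 11 bolts.

11 bolts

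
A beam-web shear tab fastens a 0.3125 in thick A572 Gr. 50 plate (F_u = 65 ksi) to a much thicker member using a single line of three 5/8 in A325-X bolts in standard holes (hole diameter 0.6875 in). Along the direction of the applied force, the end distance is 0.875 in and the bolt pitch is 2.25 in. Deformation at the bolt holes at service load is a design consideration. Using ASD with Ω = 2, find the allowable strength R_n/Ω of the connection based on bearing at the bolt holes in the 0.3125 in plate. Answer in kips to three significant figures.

Per bolt r_n = 1.2 l_c t F_u ≤ 2.4 d t F_u; upper limit = 2.4 × 0.625 × 0.3125 × 65 = 30.47 kips.
Edge bolt: l_c = 0.875 − 0.6875/2 = 0.5312 in → 1.2 × 0.5312 × 0.3125 × 65 = 12.95 → r_n = 12.95 kips.
Interior bolts: l_c = 2.25 − 0.6875 = 1.562 in → 1.2 × 1.562 × 0.3125 × 65 = 38.09 → r_n = 30.47 kips.
R_n = 1 × 12.95 + 2 × 30.47 = 73.89 kips.
Allowable strength R_n/Ω = 73.89 / 2 = 36.9 kips.

36.9 kips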